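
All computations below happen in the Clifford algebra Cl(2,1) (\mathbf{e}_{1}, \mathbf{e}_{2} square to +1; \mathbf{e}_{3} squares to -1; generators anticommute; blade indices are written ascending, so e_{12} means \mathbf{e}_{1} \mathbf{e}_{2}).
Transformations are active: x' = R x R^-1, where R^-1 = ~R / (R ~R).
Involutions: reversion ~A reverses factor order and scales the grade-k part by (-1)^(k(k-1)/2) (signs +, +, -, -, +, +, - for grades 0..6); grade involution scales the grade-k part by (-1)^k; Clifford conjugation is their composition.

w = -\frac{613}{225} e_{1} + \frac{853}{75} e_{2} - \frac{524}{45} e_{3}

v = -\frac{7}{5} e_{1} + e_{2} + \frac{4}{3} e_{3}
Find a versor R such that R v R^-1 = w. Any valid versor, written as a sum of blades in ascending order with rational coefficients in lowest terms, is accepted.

Equal squares first: v^2 = w^2 = \frac{266}{225}. Then v + w = -\frac{928}{225} e_{1} + \frac{928}{75} e_{2} - \frac{464}{45} e_{3} is a versor taking v to w, provided it is invertible.
Answer: -\frac{928}{225} e_{1} + \frac{928}{75} e_{2} - \frac{464}{45} e_{3}


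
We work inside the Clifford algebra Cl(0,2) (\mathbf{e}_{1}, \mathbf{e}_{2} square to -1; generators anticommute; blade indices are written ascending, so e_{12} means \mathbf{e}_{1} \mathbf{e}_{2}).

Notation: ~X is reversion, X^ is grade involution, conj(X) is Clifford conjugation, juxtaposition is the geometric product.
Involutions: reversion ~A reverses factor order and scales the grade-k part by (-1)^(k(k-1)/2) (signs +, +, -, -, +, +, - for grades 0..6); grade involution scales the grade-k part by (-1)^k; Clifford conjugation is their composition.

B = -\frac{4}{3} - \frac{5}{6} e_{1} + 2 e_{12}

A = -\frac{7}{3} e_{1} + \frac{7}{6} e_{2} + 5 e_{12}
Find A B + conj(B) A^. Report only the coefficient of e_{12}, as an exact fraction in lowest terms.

first term: -\frac{215}{18} + \frac{49}{9} e_{1} - \frac{19}{18} e_{2} - \frac{205}{36} e_{12}
second term: \frac{145}{18} - \frac{49}{9} e_{1} - \frac{131}{18} e_{2} - \frac{275}{36} e_{12}
Answer: -\frac{40}{3}


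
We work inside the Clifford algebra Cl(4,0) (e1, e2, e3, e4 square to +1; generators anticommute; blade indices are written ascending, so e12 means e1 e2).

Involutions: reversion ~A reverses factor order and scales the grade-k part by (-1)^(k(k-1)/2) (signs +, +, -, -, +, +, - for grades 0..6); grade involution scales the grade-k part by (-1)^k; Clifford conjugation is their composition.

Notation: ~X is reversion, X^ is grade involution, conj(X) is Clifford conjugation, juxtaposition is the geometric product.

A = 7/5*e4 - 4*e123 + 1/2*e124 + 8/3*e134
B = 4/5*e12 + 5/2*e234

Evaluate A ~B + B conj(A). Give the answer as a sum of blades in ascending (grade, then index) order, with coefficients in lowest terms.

first term: -16/5*e3 + 2/5*e4 + 20/3*e12 - 5/4*e13 - 10*e14 - 7/2*e23 - 28/25*e124 - 32/15*e234
second term: 16/5*e3 - 2/5*e4 + 20/3*e12 - 5/4*e13 - 10*e14 - 7/2*e23 - 28/25*e124 - 32/15*e234
Answer: 40/3*e12 - 5/2*e13 - 20*e14 - 7*e23 - 56/25*e124 - 64/15*e234


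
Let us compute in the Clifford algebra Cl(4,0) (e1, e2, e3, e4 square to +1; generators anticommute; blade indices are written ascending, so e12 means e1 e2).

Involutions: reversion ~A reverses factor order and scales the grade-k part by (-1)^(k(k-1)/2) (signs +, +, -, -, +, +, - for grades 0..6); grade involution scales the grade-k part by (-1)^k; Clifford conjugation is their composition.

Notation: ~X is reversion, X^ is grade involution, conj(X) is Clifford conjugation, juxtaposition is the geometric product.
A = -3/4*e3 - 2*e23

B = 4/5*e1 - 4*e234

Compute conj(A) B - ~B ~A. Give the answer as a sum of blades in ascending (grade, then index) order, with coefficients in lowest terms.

first term: 8*e4 - 3/5*e13 + 3*e24 + 8/5*e123
second term: -8*e4 - 3/5*e13 + 3*e24 + 8/5*e123
Answer: 16*e4


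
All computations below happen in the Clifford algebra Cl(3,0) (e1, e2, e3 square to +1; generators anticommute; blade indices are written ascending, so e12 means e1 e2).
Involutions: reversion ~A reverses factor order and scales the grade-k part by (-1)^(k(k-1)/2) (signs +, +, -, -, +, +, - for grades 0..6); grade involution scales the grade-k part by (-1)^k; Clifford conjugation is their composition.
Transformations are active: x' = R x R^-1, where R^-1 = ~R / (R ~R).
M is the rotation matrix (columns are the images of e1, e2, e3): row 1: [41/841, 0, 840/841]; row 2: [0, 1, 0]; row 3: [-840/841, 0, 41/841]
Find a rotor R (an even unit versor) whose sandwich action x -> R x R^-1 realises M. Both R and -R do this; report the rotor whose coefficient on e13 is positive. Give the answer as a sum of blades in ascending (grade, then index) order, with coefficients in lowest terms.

Method: write R = a + b12*e12 + b13*e13 + b23*e23 with a^2 + b12^2 + b13^2 + b23^2 = 1 (so R^-1 = ~R). Expanding the columns R e_j ~R gives tr M = 4a^2 - 1 and, from the antisymmetric part, M21 - M12 = -4a*b12, M13 - M31 = 4a*b13, M32 - M23 = -4a*b23.
Here tr M = 923/841, so a^2 = (1 + tr M)/4 = 441/841 and a = ±21/29. Taking a = 21/29: M21 - M12 = 0, M13 - M31 = 1680/841, M32 - M23 = 0, giving b12 = 0, b13 = 20/29, b23 = 0, i.e. R = 21/29 + 20/29*e13.
Its e13 coefficient is already positive.
Answer: 21/29 + 20/29*e13. Key observation: the double cover Spin(3) -> SO(3) sends R and -R to the same matrix (trace 923/841 here), so the stated sign of the e13 coefficient is what selects one sheet.


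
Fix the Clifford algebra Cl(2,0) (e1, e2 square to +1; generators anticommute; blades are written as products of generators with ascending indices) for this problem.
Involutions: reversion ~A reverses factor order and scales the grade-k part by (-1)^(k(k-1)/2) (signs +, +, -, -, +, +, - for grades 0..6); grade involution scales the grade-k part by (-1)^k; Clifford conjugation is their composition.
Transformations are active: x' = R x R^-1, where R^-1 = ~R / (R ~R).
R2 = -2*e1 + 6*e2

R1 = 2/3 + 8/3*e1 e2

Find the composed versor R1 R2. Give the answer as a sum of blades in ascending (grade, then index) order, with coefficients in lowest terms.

Distribute over the terms of R1 (each basis-blade product reordered to ascending indices, repeated generators contracted through their squares):
(2/3) R2 = -4/3*e1 + 4*e2
(8/3*e1 e2) R2 = 16*e1 + 16/3*e2
Summing the partial products and collecting blades:
Answer: 44/3*e1 + 28/3*e2


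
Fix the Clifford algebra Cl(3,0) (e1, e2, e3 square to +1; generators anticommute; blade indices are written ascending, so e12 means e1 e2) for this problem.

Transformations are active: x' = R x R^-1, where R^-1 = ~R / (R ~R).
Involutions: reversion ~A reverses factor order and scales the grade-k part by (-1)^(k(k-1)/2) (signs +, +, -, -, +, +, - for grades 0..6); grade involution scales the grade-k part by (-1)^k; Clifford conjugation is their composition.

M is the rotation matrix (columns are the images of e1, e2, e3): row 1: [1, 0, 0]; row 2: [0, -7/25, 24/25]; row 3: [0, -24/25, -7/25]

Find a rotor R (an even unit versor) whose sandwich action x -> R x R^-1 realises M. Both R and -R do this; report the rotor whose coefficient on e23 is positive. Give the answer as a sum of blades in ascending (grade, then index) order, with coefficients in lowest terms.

Method: write R = a + b12*e12 + b13*e13 + b23*e23 with a^2 + b12^2 + b13^2 + b23^2 = 1 (so R^-1 = ~R). Expanding the columns R e_j ~R gives tr M = 4a^2 - 1 and, from the antisymmetric part, M21 - M12 = -4a*b12, M13 - M31 = 4a*b13, M32 - M23 = -4a*b23.
Here tr M = 11/25, so a^2 = (1 + tr M)/4 = 9/25 and a = ±3/5. Taking a = 3/5: M21 - M12 = 0, M13 - M31 = 0, M32 - M23 = -48/25, giving b12 = 0, b13 = 0, b23 = 4/5, i.e. R = 3/5 + 4/5*e23.
Its e23 coefficient is already positive.
Answer: 3/5 + 4/5*e23. Note: both R and -R realise this M (trace 11/25); the covering map identifies them, and the e23-coefficient sign is the tie-breaker.


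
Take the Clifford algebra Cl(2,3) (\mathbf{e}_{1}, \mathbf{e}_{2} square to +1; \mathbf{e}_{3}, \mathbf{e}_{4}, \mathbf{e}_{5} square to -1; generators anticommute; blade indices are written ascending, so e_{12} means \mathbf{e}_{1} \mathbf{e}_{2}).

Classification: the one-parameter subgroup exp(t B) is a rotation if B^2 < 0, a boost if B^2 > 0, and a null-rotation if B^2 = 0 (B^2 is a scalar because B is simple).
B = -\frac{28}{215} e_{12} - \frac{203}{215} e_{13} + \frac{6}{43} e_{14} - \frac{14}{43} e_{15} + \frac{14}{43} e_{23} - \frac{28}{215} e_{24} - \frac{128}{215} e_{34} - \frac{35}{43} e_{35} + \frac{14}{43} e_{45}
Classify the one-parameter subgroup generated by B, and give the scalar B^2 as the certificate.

B^2 term by term: the squares give (-\frac{28}{215})^2*(e_{12})^2 + (-\frac{203}{215})^2*(e_{13})^2 + (\frac{6}{43})^2*(e_{14})^2 + (-\frac{14}{43})^2*(e_{15})^2 + (\frac{14}{43})^2*(e_{23})^2 + (-\frac{28}{215})^2*(e_{24})^2 + (-\frac{128}{215})^2*(e_{34})^2 + (-\frac{35}{43})^2*(e_{35})^2 + (\frac{14}{43})^2*(e_{45})^2 = \frac{784}{46225}*(-1) + \frac{41209}{46225}*(+1) + \frac{36}{1849}*(+1) + \frac{196}{1849}*(+1) + \frac{196}{1849}*(+1) + \frac{784}{46225}*(+1) + \frac{16384}{46225}*(-1) + \frac{1225}{1849}*(-1) + \frac{196}{1849}*(-1) = 0 (each basis 2-blade squares to minus the product of its generators' squares); cross terms between blades sharing an index anticommute and cancel; the commuting (index-disjoint) pairs give grade-4 terms 2*c*c'*(blade product), which cancel blade by blade — e_{1234}: \frac{7168}{46225} - \frac{11368}{46225} + \frac{168}{1849} = 0; e_{1235}: \frac{392}{1849} - \frac{392}{1849} = 0; e_{1245}: -\frac{784}{9245} + \frac{784}{9245} = 0; e_{1345}: -\frac{5684}{9245} + \frac{420}{1849} + \frac{3584}{9245} = 0; e_{2345}: \frac{392}{1849} - \frac{392}{1849} = 0 — confirming B is simple. So B^2 = 0.
Answer: null-rotation, certificate B^2 = 0. Check the certificate: B^2 = 0, and that sign is decisive whatever form B takes.


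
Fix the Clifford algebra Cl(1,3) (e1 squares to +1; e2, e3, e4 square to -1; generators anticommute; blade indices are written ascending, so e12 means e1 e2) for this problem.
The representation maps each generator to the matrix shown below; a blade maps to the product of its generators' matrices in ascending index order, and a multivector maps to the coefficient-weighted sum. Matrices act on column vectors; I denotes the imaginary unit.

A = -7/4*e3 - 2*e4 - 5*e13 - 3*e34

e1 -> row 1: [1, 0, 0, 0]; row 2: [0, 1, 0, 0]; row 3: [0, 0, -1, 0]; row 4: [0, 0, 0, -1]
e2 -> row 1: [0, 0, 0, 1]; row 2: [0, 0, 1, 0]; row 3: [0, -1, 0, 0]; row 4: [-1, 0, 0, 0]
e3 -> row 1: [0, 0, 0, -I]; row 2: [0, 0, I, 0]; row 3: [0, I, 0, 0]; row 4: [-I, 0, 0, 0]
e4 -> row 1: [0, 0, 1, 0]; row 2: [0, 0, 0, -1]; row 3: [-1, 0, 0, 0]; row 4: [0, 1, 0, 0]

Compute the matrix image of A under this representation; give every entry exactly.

Bivector images (products of the table entries): rho(e13) = rho(e1)rho(e3) = row 1: [0, 0, 0, -I]; row 2: [0, 0, I, 0]; row 3: [0, -I, 0, 0]; row 4: [I, 0, 0, 0]; rho(e34) = rho(e3)rho(e4) = row 1: [0, -I, 0, 0]; row 2: [-I, 0, 0, 0]; row 3: [0, 0, 0, -I]; row 4: [0, 0, -I, 0].
M = (-7/4)*rho(e3) + (-2)*rho(e4) + (-5)*rho(e13) + (-3)*rho(e34), summed entrywise:
Answer: row 1: [0, 3*I, -2, 27*I/4]; row 2: [3*I, 0, -27*I/4, 2]; row 3: [2, 13*I/4, 0, 3*I]; row 4: [-13*I/4, -2, 3*I, 0]


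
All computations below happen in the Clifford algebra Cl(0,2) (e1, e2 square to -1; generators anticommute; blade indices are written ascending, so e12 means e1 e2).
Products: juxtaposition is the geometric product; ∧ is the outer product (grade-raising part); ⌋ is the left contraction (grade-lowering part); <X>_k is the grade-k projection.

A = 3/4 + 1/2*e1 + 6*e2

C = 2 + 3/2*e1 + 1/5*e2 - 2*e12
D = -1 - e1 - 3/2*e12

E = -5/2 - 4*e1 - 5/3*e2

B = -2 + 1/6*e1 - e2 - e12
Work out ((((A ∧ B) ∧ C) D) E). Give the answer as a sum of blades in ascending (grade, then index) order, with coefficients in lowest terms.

step 1: -3/2 - 7/8*e1 - 51/4*e2 - 9/4*e12
step 2: -3 - 4*e1 - 129/5*e2 + 349/20*e12
step 3: 1007/40 + 457/10*e1 + 47/20*e2 - 155/4*e12
step 4: 29707/240 - 4193/15*e1 + 643/6*e2 + 3613/120*e12
Answer: 29707/240 - 4193/15*e1 + 643/6*e2 + 3613/120*e12


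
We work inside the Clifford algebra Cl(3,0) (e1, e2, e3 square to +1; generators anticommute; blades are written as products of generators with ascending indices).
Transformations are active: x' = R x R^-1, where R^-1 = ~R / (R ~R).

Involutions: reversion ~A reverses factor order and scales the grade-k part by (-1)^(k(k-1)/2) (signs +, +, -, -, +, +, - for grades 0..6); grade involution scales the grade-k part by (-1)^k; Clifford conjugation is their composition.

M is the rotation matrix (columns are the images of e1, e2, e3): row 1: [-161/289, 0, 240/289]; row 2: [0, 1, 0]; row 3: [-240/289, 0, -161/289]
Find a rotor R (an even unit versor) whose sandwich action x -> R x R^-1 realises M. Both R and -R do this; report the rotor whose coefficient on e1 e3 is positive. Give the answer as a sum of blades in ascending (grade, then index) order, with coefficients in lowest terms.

Method: write R = a + b12*e1 e2 + b13*e1 e3 + b23*e2 e3 with a^2 + b12^2 + b13^2 + b23^2 = 1 (so R^-1 = ~R). Expanding the columns R e_j ~R gives tr M = 4a^2 - 1 and, from the antisymmetric part, M21 - M12 = -4a*b12, M13 - M31 = 4a*b13, M32 - M23 = -4a*b23.
Here tr M = -33/289, so a^2 = (1 + tr M)/4 = 64/289 and a = ±8/17. Taking a = 8/17: M21 - M12 = 0, M13 - M31 = 480/289, M32 - M23 = 0, giving b12 = 0, b13 = 15/17, b23 = 0, i.e. R = 8/17 + 15/17*e1 e3.
Its e1 e3 coefficient is already positive.
Answer: 8/17 + 15/17*e1 e3. Recall the cover is two-to-one: with M of trace -33/289, both preimages act alike, and the stated e1 e3 sign chooses the sheet.


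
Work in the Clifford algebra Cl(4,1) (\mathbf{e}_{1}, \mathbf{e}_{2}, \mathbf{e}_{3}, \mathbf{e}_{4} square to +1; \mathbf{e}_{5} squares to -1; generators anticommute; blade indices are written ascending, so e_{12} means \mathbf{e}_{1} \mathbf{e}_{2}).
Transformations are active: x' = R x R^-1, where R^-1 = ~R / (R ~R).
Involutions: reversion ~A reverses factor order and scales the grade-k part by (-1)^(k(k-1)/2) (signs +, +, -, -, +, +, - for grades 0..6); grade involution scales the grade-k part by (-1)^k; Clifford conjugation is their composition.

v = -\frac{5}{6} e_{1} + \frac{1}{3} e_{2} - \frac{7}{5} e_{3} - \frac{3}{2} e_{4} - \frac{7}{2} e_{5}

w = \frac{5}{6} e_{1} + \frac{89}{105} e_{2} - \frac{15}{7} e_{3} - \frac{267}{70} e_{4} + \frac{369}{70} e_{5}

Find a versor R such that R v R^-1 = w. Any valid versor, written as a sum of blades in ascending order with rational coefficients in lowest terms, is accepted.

The midline construction: v and w both square to -\frac{6511}{900}, so reflecting in their sum \frac{124}{105} e_{2} - \frac{124}{35} e_{3} - \frac{186}{35} e_{4} + \frac{62}{35} e_{5} exchanges them.
Answer: \frac{124}{105} e_{2} - \frac{124}{35} e_{3} - \frac{186}{35} e_{4} + \frac{62}{35} e_{5}


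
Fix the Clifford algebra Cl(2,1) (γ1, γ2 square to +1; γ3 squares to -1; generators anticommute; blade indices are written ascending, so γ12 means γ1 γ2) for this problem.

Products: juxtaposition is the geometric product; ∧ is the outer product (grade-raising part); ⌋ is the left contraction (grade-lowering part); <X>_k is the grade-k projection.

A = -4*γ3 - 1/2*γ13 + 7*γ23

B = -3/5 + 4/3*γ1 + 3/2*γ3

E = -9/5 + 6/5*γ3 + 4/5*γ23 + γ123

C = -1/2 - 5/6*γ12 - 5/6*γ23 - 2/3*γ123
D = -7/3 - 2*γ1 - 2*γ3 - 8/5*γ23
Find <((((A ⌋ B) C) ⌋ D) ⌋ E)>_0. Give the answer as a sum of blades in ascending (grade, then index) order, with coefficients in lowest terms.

step 1: 6
step 2: -3 - 5*γ12 - 5*γ23 - 4*γ123
step 3: 15 + 6*γ1 + 6*γ3 + 24/5*γ23
step 4: -759/25 + 24/5*γ1 + 24/5*γ2 + 18*γ3 - 6*γ12 + 18*γ23 + 15*γ123
step 5: -759/25
Answer: -759/25


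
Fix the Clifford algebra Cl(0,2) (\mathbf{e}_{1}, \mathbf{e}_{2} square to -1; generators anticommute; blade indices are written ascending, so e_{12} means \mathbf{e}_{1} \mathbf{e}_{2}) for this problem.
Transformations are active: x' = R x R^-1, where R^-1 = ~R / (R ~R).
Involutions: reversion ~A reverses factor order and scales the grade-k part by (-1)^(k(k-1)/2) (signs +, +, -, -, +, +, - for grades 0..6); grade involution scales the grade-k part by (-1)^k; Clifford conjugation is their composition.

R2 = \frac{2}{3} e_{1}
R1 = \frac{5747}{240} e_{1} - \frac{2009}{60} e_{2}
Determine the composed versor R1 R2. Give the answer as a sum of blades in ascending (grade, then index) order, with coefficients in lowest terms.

Distribute over the terms of R2 (each basis-blade product reordered to ascending indices, repeated generators contracted through their squares):
R1 (\frac{2}{3} e_{1}) = -\frac{5747}{360} + \frac{2009}{90} e_{12}
Answer: -\frac{5747}{360} + \frac{2009}{90} e_{12}


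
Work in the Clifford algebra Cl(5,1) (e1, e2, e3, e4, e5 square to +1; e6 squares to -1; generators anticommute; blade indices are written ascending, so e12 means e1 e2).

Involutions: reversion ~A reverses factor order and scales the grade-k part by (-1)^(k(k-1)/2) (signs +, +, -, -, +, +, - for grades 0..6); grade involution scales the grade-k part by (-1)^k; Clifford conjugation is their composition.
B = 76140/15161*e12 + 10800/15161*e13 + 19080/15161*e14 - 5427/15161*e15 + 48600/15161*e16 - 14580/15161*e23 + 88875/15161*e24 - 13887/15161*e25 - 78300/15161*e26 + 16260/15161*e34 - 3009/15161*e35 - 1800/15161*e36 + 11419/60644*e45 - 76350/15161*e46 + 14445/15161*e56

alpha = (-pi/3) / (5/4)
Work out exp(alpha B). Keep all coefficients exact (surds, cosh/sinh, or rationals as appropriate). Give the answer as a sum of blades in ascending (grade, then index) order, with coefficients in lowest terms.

B^2 term by term: the squares give (76140/15161)^2*(e12)^2 + (10800/15161)^2*(e13)^2 + (19080/15161)^2*(e14)^2 + (-5427/15161)^2*(e15)^2 + (48600/15161)^2*(e16)^2 + (-14580/15161)^2*(e23)^2 + (88875/15161)^2*(e24)^2 + (-13887/15161)^2*(e25)^2 + (-78300/15161)^2*(e26)^2 + (16260/15161)^2*(e34)^2 + (-3009/15161)^2*(e35)^2 + (-1800/15161)^2*(e36)^2 + (11419/60644)^2*(e45)^2 + (-76350/15161)^2*(e46)^2 + (14445/15161)^2*(e56)^2 = 5797299600/229855921*(-1) + 116640000/229855921*(-1) + 364046400/229855921*(-1) + 29452329/229855921*(-1) + 2361960000/229855921*(+1) + 212576400/229855921*(-1) + 7898765625/229855921*(-1) + 192848769/229855921*(-1) + 6130890000/229855921*(+1) + 264387600/229855921*(-1) + 9054081/229855921*(-1) + 3240000/229855921*(+1) + 130393561/3677694736*(-1) + 5829322500/229855921*(+1) + 208658025/229855921*(+1) = -25/16 (each basis 2-blade squares to minus the product of its generators' squares); cross terms between blades sharing an index anticommute and cancel; the commuting (index-disjoint) pairs give grade-4 terms 2*c*c'*(blade product), which cancel blade by blade — e1234: 2476072800/229855921 - 1919700000/229855921 - 556372800/229855921 = 0; e1235: -458210520/229855921 + 299959200/229855921 + 158251320/229855921 = 0; e1236: -274104000/229855921 + 1691280000/229855921 - 1417176000/229855921 = 0; e1245: 434721330/229855921 + 529927920/229855921 - 964649250/229855921 = 0; e1246: -11626578000/229855921 + 2987928000/229855921 + 8638650000/229855921 = 0; e1256: 2199684600/229855921 - 849868200/229855921 - 1349816400/229855921 = 0; e1345: 61662600/229855921 + 114823440/229855921 - 176486040/229855921 = 0; e1346: -1649160000/229855921 + 68688000/229855921 + 1580472000/229855921 = 0; e1356: 312012000/229855921 - 19537200/229855921 - 292474800/229855921 = 0; e1456: 551221200/229855921 - 828702900/229855921 + 277481700/229855921 = 0; e2345: -83244510/229855921 + 534849750/229855921 - 451605240/229855921 = 0; e2346: 2226366000/229855921 + 319950000/229855921 - 2546316000/229855921 = 0; e2356: -421216200/229855921 - 49993200/229855921 + 471209400/229855921 = 0; e2456: 2567598750/229855921 - 2120544900/229855921 - 447053850/229855921 = 0; e3456: 469751400/229855921 - 459474300/229855921 - 10277100/229855921 = 0 — confirming B is simple. So B^2 = -25/16.
B^2 = -25/16 — since the square is negative, the closed form is circular: l = 5/4, alpha*l = -pi/3, so exp(alpha B) = cos(-pi/3) + (sin(-pi/3)/(5/4))*B = 1/2 + (-2*sqrt(3)/5)*B.
Answer: 1/2 - 30456*sqrt(3)/15161*e12 - 4320*sqrt(3)/15161*e13 - 7632*sqrt(3)/15161*e14 + 10854*sqrt(3)/75805*e15 - 19440*sqrt(3)/15161*e16 + 5832*sqrt(3)/15161*e23 - 35550*sqrt(3)/15161*e24 + 27774*sqrt(3)/75805*e25 + 31320*sqrt(3)/15161*e26 - 6504*sqrt(3)/15161*e34 + 6018*sqrt(3)/75805*e35 + 720*sqrt(3)/15161*e36 - 11419*sqrt(3)/151610*e45 + 30540*sqrt(3)/15161*e46 - 5778*sqrt(3)/15161*e56


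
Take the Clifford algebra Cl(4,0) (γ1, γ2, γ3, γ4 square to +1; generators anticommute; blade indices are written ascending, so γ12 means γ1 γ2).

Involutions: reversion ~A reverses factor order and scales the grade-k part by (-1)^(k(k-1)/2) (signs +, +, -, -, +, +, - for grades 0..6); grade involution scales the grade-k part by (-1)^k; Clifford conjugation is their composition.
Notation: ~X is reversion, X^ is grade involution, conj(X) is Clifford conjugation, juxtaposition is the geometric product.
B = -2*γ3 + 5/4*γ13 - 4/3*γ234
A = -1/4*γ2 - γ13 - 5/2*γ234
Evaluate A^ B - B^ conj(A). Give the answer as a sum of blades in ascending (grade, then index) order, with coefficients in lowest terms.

first term: 55/12 + 2*γ1 - 1/2*γ23 + 5*γ24 - 1/3*γ34 - 5/16*γ123 + 43/24*γ124
second term: 25/12 - 2*γ1 - 1/2*γ23 + 5*γ24 + 1/3*γ34 - 5/16*γ123 + 107/24*γ124
Answer: 5/2 + 4*γ1 - 2/3*γ34 - 8/3*γ124


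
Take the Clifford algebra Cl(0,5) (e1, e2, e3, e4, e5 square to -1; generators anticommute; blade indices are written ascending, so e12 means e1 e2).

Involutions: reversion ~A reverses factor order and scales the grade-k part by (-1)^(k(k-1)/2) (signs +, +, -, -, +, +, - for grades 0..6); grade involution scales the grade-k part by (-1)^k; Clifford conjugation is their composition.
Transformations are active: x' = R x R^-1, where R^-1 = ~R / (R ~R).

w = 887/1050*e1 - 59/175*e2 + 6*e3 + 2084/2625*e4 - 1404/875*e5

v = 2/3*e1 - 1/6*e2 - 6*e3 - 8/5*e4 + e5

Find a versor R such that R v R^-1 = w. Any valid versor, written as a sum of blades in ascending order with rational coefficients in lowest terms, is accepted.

Reasoning: v^2 = w^2 = -36029/900 since conjugation preserves the quadratic form; R = v + w = 529/350*e1 - 529/1050*e2 - 2116/2625*e4 - 529/875*e5 is then valid when invertible, keeping its own part and reversing (v - w)/2.
Answer: 529/350*e1 - 529/1050*e2 - 2116/2625*e4 - 529/875*e5


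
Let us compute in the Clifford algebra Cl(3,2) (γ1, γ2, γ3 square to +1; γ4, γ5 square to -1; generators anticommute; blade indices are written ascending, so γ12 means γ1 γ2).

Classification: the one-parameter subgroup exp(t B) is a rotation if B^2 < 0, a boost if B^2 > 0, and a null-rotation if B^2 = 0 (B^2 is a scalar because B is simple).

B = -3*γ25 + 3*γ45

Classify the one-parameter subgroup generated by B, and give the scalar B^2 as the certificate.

B^2 term by term: the squares give (-3)^2*(γ25)^2 + (3)^2*(γ45)^2 = 9*(+1) + 9*(-1) = 0 (each basis 2-blade squares to minus the product of its generators' squares); cross terms between blades sharing an index anticommute and cancel. So B^2 = 0.
Answer: null-rotation, certificate B^2 = 0. Check the certificate: B^2 = 0, and that sign is decisive whatever form B takes.


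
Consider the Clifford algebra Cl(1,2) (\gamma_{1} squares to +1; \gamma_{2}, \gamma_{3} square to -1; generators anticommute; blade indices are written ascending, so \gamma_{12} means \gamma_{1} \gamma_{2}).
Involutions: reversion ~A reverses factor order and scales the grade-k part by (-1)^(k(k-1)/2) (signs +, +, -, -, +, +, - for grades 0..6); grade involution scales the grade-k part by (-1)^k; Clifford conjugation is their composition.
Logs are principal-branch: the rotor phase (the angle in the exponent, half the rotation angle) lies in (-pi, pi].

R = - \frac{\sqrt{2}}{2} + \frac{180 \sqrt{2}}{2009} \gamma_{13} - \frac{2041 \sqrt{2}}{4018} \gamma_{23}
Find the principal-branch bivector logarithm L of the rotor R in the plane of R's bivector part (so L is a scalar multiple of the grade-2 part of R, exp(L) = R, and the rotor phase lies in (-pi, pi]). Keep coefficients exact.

The scalar part of R is - \frac{\sqrt{2}}{2}, so the principal-branch rotor phase is pinned; divide the bivector part by its sine to get the unit plane — L is the phase times that plane.
Concretely: cos(phase) = - \frac{\sqrt{2}}{2} gives phase = ±\frac{3 \pi}{4}, and since phase/sin(phase) is even the sign is immaterial: L = (phase/sin(phase)) * <R>_2 = (\frac{3 \sqrt{2} \pi}{4}) * <R>_2.
Answer: \frac{270 \pi}{2009} \gamma_{13} - \frac{6123 \pi}{8036} \gamma_{23}


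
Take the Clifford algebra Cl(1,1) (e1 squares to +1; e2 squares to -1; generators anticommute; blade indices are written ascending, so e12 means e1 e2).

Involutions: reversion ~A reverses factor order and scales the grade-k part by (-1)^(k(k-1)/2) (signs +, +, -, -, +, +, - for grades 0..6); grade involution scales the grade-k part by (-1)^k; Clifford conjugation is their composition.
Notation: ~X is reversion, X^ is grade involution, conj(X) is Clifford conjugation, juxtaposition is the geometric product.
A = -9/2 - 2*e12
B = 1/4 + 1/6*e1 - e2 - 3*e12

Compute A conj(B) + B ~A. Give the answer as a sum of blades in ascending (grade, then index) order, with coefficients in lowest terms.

first term: -57/8 + 11/4*e1 - 29/6*e2 - 14*e12
second term: -57/8 - 11/4*e1 + 29/6*e2 + 14*e12
Answer: -57/4


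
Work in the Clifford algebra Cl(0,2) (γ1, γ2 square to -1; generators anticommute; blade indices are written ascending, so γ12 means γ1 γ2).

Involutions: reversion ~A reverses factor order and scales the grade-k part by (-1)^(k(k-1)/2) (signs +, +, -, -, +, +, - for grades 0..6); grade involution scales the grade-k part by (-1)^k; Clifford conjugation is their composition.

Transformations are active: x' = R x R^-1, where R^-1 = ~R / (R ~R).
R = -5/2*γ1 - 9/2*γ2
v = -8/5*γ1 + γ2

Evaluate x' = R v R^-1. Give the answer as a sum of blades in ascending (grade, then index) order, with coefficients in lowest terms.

~R = -5/2*γ1 - 9/2*γ2, and R ~R = -53/2, so R^-1 = ~R / (-53/2).
R v = 1/2 - 97/10*γ12
Answer: 449/265*γ1 - 44/53*γ2


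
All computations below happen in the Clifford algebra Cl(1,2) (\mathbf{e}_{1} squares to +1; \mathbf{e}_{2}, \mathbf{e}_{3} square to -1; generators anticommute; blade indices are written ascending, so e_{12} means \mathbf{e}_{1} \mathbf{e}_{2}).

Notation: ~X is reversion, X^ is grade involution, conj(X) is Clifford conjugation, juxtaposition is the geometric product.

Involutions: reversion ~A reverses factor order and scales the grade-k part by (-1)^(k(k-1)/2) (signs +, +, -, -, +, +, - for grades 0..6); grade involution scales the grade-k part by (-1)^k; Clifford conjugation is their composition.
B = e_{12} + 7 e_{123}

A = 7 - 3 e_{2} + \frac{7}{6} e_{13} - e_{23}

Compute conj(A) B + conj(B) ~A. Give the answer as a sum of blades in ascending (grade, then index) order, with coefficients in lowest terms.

first term: -4 e_{1} + \frac{49}{6} e_{2} + 7 e_{12} + 22 e_{13} - \frac{7}{6} e_{23} + 49 e_{123}
second term: -10 e_{1} + \frac{49}{6} e_{2} - 7 e_{12} - 20 e_{13} - \frac{7}{6} e_{23} + 49 e_{123}
Answer: -14 e_{1} + \frac{49}{3} e_{2} + 2 e_{13} - \frac{7}{3} e_{23} + 98 e_{123}


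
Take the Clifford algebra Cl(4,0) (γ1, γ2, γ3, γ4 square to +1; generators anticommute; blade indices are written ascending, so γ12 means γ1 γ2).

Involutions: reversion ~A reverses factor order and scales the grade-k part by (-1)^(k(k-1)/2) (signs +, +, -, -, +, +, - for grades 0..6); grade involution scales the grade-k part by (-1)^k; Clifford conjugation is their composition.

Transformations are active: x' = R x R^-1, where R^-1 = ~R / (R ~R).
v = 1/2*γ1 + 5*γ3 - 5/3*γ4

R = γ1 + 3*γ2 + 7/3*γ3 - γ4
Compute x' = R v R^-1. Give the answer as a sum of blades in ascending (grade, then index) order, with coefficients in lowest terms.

~R = γ1 + 3*γ2 + 7/3*γ3 - γ4, and R ~R = 148/9, so R^-1 = ~R / (148/9).
R v = 83/6 - 3/2*γ12 + 23/6*γ13 - 7/6*γ14 + 15*γ23 - 5*γ24 + 10/9*γ34
Answer: 175/148*γ1 + 747/148*γ2 - 159/148*γ3 - 7/444*γ4


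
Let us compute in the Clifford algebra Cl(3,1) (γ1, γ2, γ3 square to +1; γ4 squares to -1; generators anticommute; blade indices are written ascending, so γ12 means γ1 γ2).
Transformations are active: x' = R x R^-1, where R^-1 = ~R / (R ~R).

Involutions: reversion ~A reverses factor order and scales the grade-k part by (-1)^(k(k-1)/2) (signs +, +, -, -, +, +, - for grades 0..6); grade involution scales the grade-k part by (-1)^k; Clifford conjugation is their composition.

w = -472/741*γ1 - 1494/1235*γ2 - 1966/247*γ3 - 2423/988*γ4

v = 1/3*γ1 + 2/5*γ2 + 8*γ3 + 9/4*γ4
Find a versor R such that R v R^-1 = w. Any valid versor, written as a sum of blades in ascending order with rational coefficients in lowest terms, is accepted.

Take R = v + w = -75/247*γ1 - 200/247*γ2 + 10/247*γ3 - 50/247*γ4. Because q(v) = q(w) = 213151/3600, conjugation by R sends v exactly to w.
Answer: -75/247*γ1 - 200/247*γ2 + 10/247*γ3 - 50/247*γ4


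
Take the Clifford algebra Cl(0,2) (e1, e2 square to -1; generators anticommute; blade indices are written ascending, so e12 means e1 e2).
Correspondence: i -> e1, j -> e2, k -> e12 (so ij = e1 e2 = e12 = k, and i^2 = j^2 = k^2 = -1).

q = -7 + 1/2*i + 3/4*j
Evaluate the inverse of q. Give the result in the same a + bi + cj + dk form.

In blades: q = -7 + 1/2*e1 + 3/4*e2.
With qbar = -7 - 1/2*e1 - 3/4*e2 (scalar fixed, mapped units negated), q qbar = 797/16 (the sum of squared coefficients), so q^-1 = qbar / (797/16) = -112/797 - 8/797*e1 - 12/797*e2; translating back:
Answer: -112/797 - 8/797*i - 12/797*j


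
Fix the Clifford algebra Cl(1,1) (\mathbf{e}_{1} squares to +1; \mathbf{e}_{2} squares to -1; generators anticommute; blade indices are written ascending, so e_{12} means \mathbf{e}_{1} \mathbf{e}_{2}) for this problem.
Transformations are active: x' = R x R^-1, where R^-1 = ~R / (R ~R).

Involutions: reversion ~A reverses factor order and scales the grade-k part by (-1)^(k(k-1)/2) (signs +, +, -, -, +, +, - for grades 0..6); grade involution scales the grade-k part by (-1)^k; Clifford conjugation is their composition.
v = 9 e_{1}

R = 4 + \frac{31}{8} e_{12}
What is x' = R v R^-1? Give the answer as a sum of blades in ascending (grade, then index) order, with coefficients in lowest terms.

~R = 4 - \frac{31}{8} e_{12}, and R ~R = \frac{63}{64}, so R^-1 = ~R / (\frac{63}{64}).
R v = 36 e_{1} - \frac{279}{8} e_{2}
Answer: \frac{1985}{7} e_{1} - \frac{1984}{7} e_{2}


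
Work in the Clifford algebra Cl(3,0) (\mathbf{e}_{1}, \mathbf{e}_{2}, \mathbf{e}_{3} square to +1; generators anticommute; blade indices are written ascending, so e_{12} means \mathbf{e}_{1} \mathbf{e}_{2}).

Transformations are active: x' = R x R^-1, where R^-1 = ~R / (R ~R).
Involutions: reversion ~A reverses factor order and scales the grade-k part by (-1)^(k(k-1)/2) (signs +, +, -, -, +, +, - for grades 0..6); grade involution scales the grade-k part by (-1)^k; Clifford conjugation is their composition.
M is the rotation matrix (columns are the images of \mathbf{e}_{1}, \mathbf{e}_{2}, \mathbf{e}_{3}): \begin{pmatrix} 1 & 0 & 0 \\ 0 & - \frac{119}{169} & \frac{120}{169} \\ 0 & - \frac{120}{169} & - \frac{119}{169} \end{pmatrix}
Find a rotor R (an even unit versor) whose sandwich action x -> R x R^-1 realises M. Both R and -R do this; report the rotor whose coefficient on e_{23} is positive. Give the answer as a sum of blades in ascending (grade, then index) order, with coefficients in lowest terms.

Method: write R = a + b12*e_{12} + b13*e_{13} + b23*e_{23} with a^2 + b12^2 + b13^2 + b23^2 = 1 (so R^-1 = ~R). Expanding the columns R e_j ~R gives tr M = 4a^2 - 1 and, from the antisymmetric part, M21 - M12 = -4a*b12, M13 - M31 = 4a*b13, M32 - M23 = -4a*b23.
Here tr M = -\frac{69}{169}, so a^2 = (1 + tr M)/4 = \frac{25}{169} and a = ±\frac{5}{13}. Taking a = \frac{5}{13}: M21 - M12 = 0, M13 - M31 = 0, M32 - M23 = -\frac{240}{169}, giving b12 = 0, b13 = 0, b23 = \frac{12}{13}, i.e. R = \frac{5}{13} + \frac{12}{13} e_{23}.
Its e_{23} coefficient is already positive.
Answer: \frac{5}{13} + \frac{12}{13} e_{23}. Recall the cover is two-to-one: with M of trace -\frac{69}{169}, both preimages act alike, and the stated e_{23} sign chooses the sheet.


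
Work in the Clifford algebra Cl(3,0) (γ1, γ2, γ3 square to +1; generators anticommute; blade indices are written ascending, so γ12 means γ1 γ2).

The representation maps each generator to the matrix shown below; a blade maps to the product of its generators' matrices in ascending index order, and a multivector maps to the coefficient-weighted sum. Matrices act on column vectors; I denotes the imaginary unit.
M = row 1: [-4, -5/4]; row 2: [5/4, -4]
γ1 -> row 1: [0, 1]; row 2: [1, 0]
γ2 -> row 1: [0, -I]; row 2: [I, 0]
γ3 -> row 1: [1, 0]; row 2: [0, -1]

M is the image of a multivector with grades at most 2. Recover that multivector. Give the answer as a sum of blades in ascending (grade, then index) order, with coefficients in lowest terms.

Method: 1, rho(γ1), rho(γ2), rho(γ3) form a trace-orthogonal basis of the 2x2 complex matrices (tr(X Y) = 2 if X = Y, else 0), so M = m0*1 + m1*rho(γ1) + m2*rho(γ2) + m3*rho(γ3) with m0 = tr(M)/2 = -4, m1 = tr(M rho(γ1))/2 = 0, m2 = tr(M rho(γ2))/2 = -5*I/4, m3 = tr(M rho(γ3))/2 = 0.
Multiplying table entries, the bivector images are rho(γ12) = I*rho(γ3), rho(γ13) = -I*rho(γ2), rho(γ23) = I*rho(γ1); with real blade coefficients the real parts of m0..m3 are the coefficients of 1, γ1, γ2, γ3 and the imaginary parts give the bivectors (γ23: Im m1, γ13: -Im m2, γ12: Im m3).
Answer: -4 + 5/4*γ13


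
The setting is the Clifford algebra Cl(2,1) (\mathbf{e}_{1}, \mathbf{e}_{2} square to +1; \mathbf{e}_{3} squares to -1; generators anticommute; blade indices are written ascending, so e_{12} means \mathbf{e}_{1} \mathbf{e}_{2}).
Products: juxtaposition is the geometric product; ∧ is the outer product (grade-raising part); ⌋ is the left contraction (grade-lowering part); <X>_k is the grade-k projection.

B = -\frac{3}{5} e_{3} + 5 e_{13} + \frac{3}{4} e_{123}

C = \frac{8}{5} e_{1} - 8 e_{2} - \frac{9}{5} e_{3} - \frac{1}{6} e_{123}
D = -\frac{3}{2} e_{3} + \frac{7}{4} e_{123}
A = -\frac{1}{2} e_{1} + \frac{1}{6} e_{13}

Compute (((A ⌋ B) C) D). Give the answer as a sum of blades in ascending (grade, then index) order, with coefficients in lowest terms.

step 1: \frac{5}{6} - \frac{1}{8} e_{2} - \frac{5}{2} e_{3} - \frac{3}{8} e_{23}
step 2: -\frac{7}{2} + \frac{67}{48} e_{1} - \frac{881}{120} e_{2} - \frac{9}{2} e_{3} - \frac{13}{60} e_{12} + \frac{191}{48} e_{13} - \frac{791}{40} e_{23} - \frac{133}{180} e_{123}
step 3: -\frac{5791}{720} - \frac{2291}{80} e_{1} - \frac{35161}{960} e_{2} + \frac{1351}{240} e_{3} + \frac{203}{30} e_{12} + \frac{2581}{240} e_{13} + \frac{12917}{960} e_{23} - \frac{29}{5} e_{123}
Answer: -\frac{5791}{720} - \frac{2291}{80} e_{1} - \frac{35161}{960} e_{2} + \frac{1351}{240} e_{3} + \frac{203}{30} e_{12} + \frac{2581}{240} e_{13} + \frac{12917}{960} e_{23} - \frac{29}{5} e_{123}


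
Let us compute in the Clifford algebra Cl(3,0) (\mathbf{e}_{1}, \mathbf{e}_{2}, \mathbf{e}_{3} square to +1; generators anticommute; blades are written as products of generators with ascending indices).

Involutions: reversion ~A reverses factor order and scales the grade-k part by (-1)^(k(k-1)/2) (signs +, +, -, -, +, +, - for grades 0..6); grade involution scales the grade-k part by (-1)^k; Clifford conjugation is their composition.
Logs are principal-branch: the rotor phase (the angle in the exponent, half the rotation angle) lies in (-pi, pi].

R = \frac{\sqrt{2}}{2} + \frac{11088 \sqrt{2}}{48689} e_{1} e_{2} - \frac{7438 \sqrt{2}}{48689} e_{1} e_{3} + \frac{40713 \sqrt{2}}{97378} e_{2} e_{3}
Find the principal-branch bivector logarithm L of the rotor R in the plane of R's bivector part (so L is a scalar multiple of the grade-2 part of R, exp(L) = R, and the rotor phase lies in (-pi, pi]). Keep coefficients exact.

The scalar part of R is \frac{\sqrt{2}}{2}, so the principal-branch rotor phase is pinned; divide the bivector part by its sine to get the unit plane — L is the phase times that plane.
Concretely: cos(phase) = \frac{\sqrt{2}}{2} gives phase = ±\frac{\pi}{4}, and since phase/sin(phase) is even the sign is immaterial: L = (phase/sin(phase)) * <R>_2 = (\frac{\sqrt{2} \pi}{4}) * <R>_2.
Answer: \frac{5544 \pi}{48689} e_{1} e_{2} - \frac{3719 \pi}{48689} e_{1} e_{3} + \frac{40713 \pi}{194756} e_{2} e_{3}


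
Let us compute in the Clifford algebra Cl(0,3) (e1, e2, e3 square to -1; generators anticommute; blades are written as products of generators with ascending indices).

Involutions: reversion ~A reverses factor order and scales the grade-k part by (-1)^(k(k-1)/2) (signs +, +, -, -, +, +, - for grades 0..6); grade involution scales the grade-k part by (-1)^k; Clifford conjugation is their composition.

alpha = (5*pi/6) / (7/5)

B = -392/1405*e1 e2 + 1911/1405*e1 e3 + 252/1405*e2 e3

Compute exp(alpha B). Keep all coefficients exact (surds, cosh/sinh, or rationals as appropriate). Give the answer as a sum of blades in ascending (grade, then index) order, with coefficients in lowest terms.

B^2 term by term: the squares give (-392/1405)^2*(e1 e2)^2 + (1911/1405)^2*(e1 e3)^2 + (252/1405)^2*(e2 e3)^2 = 153664/1974025*(-1) + 3651921/1974025*(-1) + 63504/1974025*(-1) = -49/25 (each basis 2-blade squares to minus the product of its generators' squares); cross terms between blades sharing an index anticommute and cancel. So B^2 = -49/25.
B^2 = -49/25 — circular case — the even/odd split gives cos and sin: l = 7/5, alpha*l = 5*pi/6, so exp(alpha B) = cos(5*pi/6) + (sin(5*pi/6)/(7/5))*B = -sqrt(3)/2 + (5/14)*B.
Answer: -sqrt(3)/2 - 28/281*e1 e2 + 273/562*e1 e3 + 18/281*e2 e3


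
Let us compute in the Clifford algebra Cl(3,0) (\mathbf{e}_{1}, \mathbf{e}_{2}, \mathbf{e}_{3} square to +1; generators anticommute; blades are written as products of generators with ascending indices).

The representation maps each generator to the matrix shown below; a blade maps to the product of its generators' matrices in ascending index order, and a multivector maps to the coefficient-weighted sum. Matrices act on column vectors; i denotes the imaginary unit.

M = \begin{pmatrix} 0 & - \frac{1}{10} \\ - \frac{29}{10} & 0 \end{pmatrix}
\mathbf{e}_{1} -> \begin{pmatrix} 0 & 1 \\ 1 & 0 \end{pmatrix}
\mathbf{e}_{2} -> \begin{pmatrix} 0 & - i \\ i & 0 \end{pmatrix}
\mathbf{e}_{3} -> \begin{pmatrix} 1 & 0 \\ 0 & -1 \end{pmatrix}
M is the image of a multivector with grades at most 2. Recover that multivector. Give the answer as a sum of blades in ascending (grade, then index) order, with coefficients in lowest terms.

Method: 1, rho(e_{1}), rho(e_{2}), rho(e_{3}) form a trace-orthogonal basis of the 2x2 complex matrices (tr(X Y) = 2 if X = Y, else 0), so M = m0*1 + m1*rho(e_{1}) + m2*rho(e_{2}) + m3*rho(e_{3}) with m0 = tr(M)/2 = 0, m1 = tr(M rho(e_{1}))/2 = - \frac{3}{2}, m2 = tr(M rho(e_{2}))/2 = \frac{7 i}{5}, m3 = tr(M rho(e_{3}))/2 = 0.
Multiplying table entries, the bivector images are rho(e_{1} e_{2}) = i*rho(e_{3}), rho(e_{1} e_{3}) = -i*rho(e_{2}), rho(e_{2} e_{3}) = i*rho(e_{1}); with real blade coefficients the real parts of m0..m3 are the coefficients of 1, e_{1}, e_{2}, e_{3} and the imaginary parts give the bivectors (e_{2} e_{3}: Im m1, e_{1} e_{3}: -Im m2, e_{1} e_{2}: Im m3).
Answer: -\frac{3}{2} e_{1} - \frac{7}{5} e_{1} e_{3}


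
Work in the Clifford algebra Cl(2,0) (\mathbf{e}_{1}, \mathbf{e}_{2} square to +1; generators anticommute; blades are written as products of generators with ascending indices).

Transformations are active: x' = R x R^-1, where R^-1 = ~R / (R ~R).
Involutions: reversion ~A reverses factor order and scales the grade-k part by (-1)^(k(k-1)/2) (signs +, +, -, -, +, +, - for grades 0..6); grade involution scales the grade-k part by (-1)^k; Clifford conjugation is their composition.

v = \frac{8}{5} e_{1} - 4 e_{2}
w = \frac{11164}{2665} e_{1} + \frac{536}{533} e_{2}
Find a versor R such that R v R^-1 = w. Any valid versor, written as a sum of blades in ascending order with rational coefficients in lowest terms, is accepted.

Sketch: the shared square \frac{464}{25} makes R = v + w = \frac{15428}{2665} e_{1} - \frac{1596}{533} e_{2} the natural versor; its sandwich fixes that direction, negates (v - w)/2, and sends v to w.
Answer: \frac{15428}{2665} e_{1} - \frac{1596}{533} e_{2}
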